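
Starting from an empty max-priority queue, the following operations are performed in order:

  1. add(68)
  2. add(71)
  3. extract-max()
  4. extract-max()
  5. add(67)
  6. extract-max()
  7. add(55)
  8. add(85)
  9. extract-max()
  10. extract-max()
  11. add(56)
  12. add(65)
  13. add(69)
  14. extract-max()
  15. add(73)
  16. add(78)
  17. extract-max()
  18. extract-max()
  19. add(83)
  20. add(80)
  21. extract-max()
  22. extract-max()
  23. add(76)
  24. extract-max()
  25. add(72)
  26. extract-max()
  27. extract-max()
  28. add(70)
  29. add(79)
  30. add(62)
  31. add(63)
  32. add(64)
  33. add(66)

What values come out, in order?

insert 68 → {68}
insert 71 → {71, 68}
extract-max → 71; now {68}
extract-max → 68; now {}
insert 67 → {67}
extract-max → 67; now {}
insert 55 → {55}
insert 85 → {85, 55}
extract-max → 85; now {55}
extract-max → 55; now {}
insert 56 → {56}
insert 65 → {65, 56}
insert 69 → {69, 65, 56}
extract-max → 69; now {65, 56}
insert 73 → {73, 65, 56}
insert 78 → {78, 73, 65, 56}
extract-max → 78; now {73, 65, 56}
extract-max → 73; now {65, 56}
insert 83 → {83, 65, 56}
insert 80 → {83, 80, 65, 56}
extract-max → 83; now {80, 65, 56}
extract-max → 80; now {65, 56}
insert 76 → {76, 65, 56}
extract-max → 76; now {65, 56}
insert 72 → {72, 65, 56}
extract-max → 72; now {65, 56}
extract-max → 65; now {56}
insert 70 → {70, 56}
insert 79 → {79, 70, 56}
insert 62 → {79, 70, 62, 56}
insert 63 → {79, 70, 63, 62, 56}
insert 64 → {79, 70, 64, 63, 62, 56}
insert 66 → {79, 70, 66, 64, 63, 62, 56}

71 → 68 → 67 → 85 → 55 → 69 → 78 → 73 → 83 → 80 → 76 → 72 → 65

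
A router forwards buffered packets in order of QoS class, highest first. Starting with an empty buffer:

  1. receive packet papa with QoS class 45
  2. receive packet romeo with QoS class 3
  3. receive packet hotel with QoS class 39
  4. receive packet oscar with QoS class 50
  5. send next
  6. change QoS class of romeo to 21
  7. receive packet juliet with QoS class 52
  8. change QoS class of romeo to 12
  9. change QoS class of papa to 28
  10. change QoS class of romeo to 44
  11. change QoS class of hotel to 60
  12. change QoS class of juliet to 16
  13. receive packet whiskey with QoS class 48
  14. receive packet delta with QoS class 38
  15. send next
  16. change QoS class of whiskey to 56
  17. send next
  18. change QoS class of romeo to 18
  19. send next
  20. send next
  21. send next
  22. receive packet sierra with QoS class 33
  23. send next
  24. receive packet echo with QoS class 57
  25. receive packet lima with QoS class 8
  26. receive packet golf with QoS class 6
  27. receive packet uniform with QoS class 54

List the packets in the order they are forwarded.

add papa (QoS class 45) → {papa:45}
add romeo (QoS class 3) → {papa:45, romeo:3}
add hotel (QoS class 39) → {papa:45, hotel:39, romeo:3}
add oscar (QoS class 50) → {oscar:50, papa:45, hotel:39, romeo:3}
send next → oscar; now {papa:45, hotel:39, romeo:3}
update romeo to QoS class 21 → {papa:45, hotel:39, romeo:21}
add juliet (QoS class 52) → {juliet:52, papa:45, hotel:39, romeo:21}
update romeo to QoS class 12 → {juliet:52, papa:45, hotel:39, romeo:12}
update papa to QoS class 28 → {juliet:52, hotel:39, papa:28, romeo:12}
update romeo to QoS class 44 → {juliet:52, romeo:44, hotel:39, papa:28}
update hotel to QoS class 60 → {hotel:60, juliet:52, romeo:44, papa:28}
update juliet to QoS class 16 → {hotel:60, romeo:44, papa:28, juliet:16}
add whiskey (QoS class 48) → {hotel:60, whiskey:48, romeo:44, papa:28, juliet:16}
add delta (QoS class 38) → {hotel:60, whiskey:48, romeo:44, delta:38, papa:28, juliet:16}
send next → hotel; now {whiskey:48, romeo:44, delta:38, papa:28, juliet:16}
update whiskey to QoS class 56 → {whiskey:56, romeo:44, delta:38, papa:28, juliet:16}
send next → whiskey; now {romeo:44, delta:38, papa:28, juliet:16}
update romeo to QoS class 18 → {delta:38, papa:28, romeo:18, juliet:16}
send next → delta; now {papa:28, romeo:18, juliet:16}
send next → papa; now {romeo:18, juliet:16}
send next → romeo; now {juliet:16}
add sierra (QoS class 33) → {sierra:33, juliet:16}
send next → sierra; now {juliet:16}
add echo (QoS class 57) → {echo:57, juliet:16}
add lima (QoS class 8) → {echo:57, juliet:16, lima:8}
add golf (QoS class 6) → {echo:57, juliet:16, lima:8, golf:6}
add uniform (QoS class 54) → {echo:57, uniform:54, juliet:16, lima:8, golf:6}

oscar → hotel → whiskey → delta → papa → romeo → sierra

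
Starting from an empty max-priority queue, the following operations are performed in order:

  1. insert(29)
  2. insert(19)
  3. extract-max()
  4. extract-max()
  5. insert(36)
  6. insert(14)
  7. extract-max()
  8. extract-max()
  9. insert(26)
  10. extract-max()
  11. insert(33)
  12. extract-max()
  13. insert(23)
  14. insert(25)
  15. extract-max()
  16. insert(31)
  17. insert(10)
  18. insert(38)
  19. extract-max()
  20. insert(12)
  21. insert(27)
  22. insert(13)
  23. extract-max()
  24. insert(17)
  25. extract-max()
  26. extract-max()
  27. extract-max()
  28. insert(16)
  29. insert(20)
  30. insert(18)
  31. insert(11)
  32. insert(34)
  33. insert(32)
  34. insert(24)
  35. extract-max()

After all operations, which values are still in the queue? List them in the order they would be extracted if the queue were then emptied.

32 → 24 → 20 → 18 → 16 → 13 → 12 → 11 → 10

insert 29 → {29}
insert 19 → {29, 19}
extract-max → 29; now {19}
extract-max → 19; now {}
insert 36 → {36}
insert 14 → {36, 14}
extract-max → 36; now {14}
extract-max → 14; now {}
insert 26 → {26}
extract-max → 26; now {}
insert 33 → {33}
extract-max → 33; now {}
insert 23 → {23}
insert 25 → {25, 23}
extract-max → 25; now {23}
insert 31 → {31, 23}
insert 10 → {31, 23, 10}
insert 38 → {38, 31, 23, 10}
extract-max → 38; now {31, 23, 10}
insert 12 → {31, 23, 12, 10}
insert 27 → {31, 27, 23, 12, 10}
insert 13 → {31, 27, 23, 13, 12, 10}
extract-max → 31; now {27, 23, 13, 12, 10}
insert 17 → {27, 23, 17, 13, 12, 10}
extract-max → 27; now {23, 17, 13, 12, 10}
extract-max → 23; now {17, 13, 12, 10}
extract-max → 17; now {13, 12, 10}
insert 16 → {16, 13, 12, 10}
insert 20 → {20, 16, 13, 12, 10}
insert 18 → {20, 18, 16, 13, 12, 10}
insert 11 → {20, 18, 16, 13, 12, 11, 10}
insert 34 → {34, 20, 18, 16, 13, 12, 11, 10}
insert 32 → {34, 32, 20, 18, 16, 13, 12, 11, 10}
insert 24 → {34, 32, 24, 20, 18, 16, 13, 12, 11, 10}
extract-max → 34; now {32, 24, 20, 18, 16, 13, 12, 11, 10}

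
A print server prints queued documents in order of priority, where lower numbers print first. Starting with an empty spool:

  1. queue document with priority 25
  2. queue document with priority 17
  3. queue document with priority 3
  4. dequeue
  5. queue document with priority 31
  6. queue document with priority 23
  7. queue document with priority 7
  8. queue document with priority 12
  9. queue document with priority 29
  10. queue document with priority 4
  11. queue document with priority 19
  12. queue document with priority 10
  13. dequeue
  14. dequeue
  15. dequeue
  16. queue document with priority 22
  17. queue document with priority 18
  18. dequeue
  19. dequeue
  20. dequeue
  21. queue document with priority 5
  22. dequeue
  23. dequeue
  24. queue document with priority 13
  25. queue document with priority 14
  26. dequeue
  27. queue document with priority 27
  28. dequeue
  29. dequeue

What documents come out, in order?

3, 4, 7, 10, 12, 17, 18, 5, 19, 13, 14, 22

insert 25 → {25}
insert 17 → {17, 25}
insert 3 → {3, 17, 25}
dequeue → 3; now {17, 25}
insert 31 → {17, 25, 31}
insert 23 → {17, 23, 25, 31}
insert 7 → {7, 17, 23, 25, 31}
insert 12 → {7, 12, 17, 23, 25, 31}
insert 29 → {7, 12, 17, 23, 25, 29, 31}
insert 4 → {4, 7, 12, 17, 23, 25, 29, 31}
insert 19 → {4, 7, 12, 17, 19, 23, 25, 29, 31}
insert 10 → {4, 7, 10, 12, 17, 19, 23, 25, 29, 31}
dequeue → 4; now {7, 10, 12, 17, 19, 23, 25, 29, 31}
dequeue → 7; now {10, 12, 17, 19, 23, 25, 29, 31}
dequeue → 10; now {12, 17, 19, 23, 25, 29, 31}
insert 22 → {12, 17, 19, 22, 23, 25, 29, 31}
insert 18 → {12, 17, 18, 19, 22, 23, 25, 29, 31}
dequeue → 12; now {17, 18, 19, 22, 23, 25, 29, 31}
dequeue → 17; now {18, 19, 22, 23, 25, 29, 31}
dequeue → 18; now {19, 22, 23, 25, 29, 31}
insert 5 → {5, 19, 22, 23, 25, 29, 31}
dequeue → 5; now {19, 22, 23, 25, 29, 31}
dequeue → 19; now {22, 23, 25, 29, 31}
insert 13 → {13, 22, 23, 25, 29, 31}
insert 14 → {13, 14, 22, 23, 25, 29, 31}
dequeue → 13; now {14, 22, 23, 25, 29, 31}
insert 27 → {14, 22, 23, 25, 27, 29, 31}
dequeue → 14; now {22, 23, 25, 27, 29, 31}
dequeue → 22; now {23, 25, 27, 29, 31}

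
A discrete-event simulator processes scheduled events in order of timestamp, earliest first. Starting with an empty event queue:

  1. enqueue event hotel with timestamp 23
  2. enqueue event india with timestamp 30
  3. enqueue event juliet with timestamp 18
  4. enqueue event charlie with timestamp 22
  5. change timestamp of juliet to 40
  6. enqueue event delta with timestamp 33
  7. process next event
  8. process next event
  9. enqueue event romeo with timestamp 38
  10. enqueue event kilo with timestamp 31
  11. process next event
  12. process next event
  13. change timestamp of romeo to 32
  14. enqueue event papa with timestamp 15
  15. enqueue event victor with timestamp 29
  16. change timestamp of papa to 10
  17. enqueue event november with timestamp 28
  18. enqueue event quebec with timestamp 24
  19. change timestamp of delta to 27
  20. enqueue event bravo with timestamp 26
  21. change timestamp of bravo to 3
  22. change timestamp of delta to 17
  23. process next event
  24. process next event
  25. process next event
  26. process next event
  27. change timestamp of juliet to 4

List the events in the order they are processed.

charlie, hotel, india, kilo, bravo, papa, delta, quebec

add hotel (timestamp 23) → {hotel:23}
add india (timestamp 30) → {hotel:23, india:30}
add juliet (timestamp 18) → {juliet:18, hotel:23, india:30}
add charlie (timestamp 22) → {juliet:18, charlie:22, hotel:23, india:30}
update juliet to timestamp 40 → {charlie:22, hotel:23, india:30, juliet:40}
add delta (timestamp 33) → {charlie:22, hotel:23, india:30, delta:33, juliet:40}
process next event → charlie; now {hotel:23, india:30, delta:33, juliet:40}
process next event → hotel; now {india:30, delta:33, juliet:40}
add romeo (timestamp 38) → {india:30, delta:33, romeo:38, juliet:40}
add kilo (timestamp 31) → {india:30, kilo:31, delta:33, romeo:38, juliet:40}
process next event → india; now {kilo:31, delta:33, romeo:38, juliet:40}
process next event → kilo; now {delta:33, romeo:38, juliet:40}
update romeo to timestamp 32 → {romeo:32, delta:33, juliet:40}
add papa (timestamp 15) → {papa:15, romeo:32, delta:33, juliet:40}
add victor (timestamp 29) → {papa:15, victor:29, romeo:32, delta:33, juliet:40}
update papa to timestamp 10 → {papa:10, victor:29, romeo:32, delta:33, juliet:40}
add november (timestamp 28) → {papa:10, november:28, victor:29, romeo:32, delta:33, juliet:40}
add quebec (timestamp 24) → {papa:10, quebec:24, november:28, victor:29, romeo:32, delta:33, juliet:40}
update delta to timestamp 27 → {papa:10, quebec:24, delta:27, november:28, victor:29, romeo:32, juliet:40}
add bravo (timestamp 26) → {papa:10, quebec:24, bravo:26, delta:27, november:28, victor:29, romeo:32, juliet:40}
update bravo to timestamp 3 → {bravo:3, papa:10, quebec:24, delta:27, november:28, victor:29, romeo:32, juliet:40}
update delta to timestamp 17 → {bravo:3, papa:10, delta:17, quebec:24, november:28, victor:29, romeo:32, juliet:40}
process next event → bravo; now {papa:10, delta:17, quebec:24, november:28, victor:29, romeo:32, juliet:40}
process next event → papa; now {delta:17, quebec:24, november:28, victor:29, romeo:32, juliet:40}
process next event → delta; now {quebec:24, november:28, victor:29, romeo:32, juliet:40}
process next event → quebec; now {november:28, victor:29, romeo:32, juliet:40}
update juliet to timestamp 4 → {juliet:4, november:28, victor:29, romeo:32}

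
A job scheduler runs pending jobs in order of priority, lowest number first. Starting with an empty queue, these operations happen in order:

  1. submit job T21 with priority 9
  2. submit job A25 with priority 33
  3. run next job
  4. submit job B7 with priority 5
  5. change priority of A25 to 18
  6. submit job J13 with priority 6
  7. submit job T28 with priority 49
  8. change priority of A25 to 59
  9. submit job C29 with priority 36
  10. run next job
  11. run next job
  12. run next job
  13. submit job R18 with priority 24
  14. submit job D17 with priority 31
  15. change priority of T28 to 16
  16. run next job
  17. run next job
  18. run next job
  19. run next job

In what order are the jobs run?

T21, B7, J13, C29, T28, R18, D17, A25

add T21 (priority 9) → {T21:9}
add A25 (priority 33) → {T21:9, A25:33}
run next job → T21; now {A25:33}
add B7 (priority 5) → {B7:5, A25:33}
update A25 to priority 18 → {B7:5, A25:18}
add J13 (priority 6) → {B7:5, J13:6, A25:18}
add T28 (priority 49) → {B7:5, J13:6, A25:18, T28:49}
update A25 to priority 59 → {B7:5, J13:6, T28:49, A25:59}
add C29 (priority 36) → {B7:5, J13:6, C29:36, T28:49, A25:59}
run next job → B7; now {J13:6, C29:36, T28:49, A25:59}
run next job → J13; now {C29:36, T28:49, A25:59}
run next job → C29; now {T28:49, A25:59}
add R18 (priority 24) → {R18:24, T28:49, A25:59}
add D17 (priority 31) → {R18:24, D17:31, T28:49, A25:59}
update T28 to priority 16 → {T28:16, R18:24, D17:31, A25:59}
run next job → T28; now {R18:24, D17:31, A25:59}
run next job → R18; now {D17:31, A25:59}
run next job → D17; now {A25:59}
run next job → A25; now {}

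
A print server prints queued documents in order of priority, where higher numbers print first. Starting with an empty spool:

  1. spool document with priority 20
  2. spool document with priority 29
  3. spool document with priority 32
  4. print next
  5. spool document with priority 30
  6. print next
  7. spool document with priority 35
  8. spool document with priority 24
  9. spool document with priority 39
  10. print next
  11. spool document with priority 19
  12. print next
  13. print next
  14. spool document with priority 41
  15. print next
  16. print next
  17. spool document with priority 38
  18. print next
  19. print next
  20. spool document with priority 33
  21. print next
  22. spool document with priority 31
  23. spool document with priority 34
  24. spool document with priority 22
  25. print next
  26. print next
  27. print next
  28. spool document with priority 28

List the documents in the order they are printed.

insert 20 → {20}
insert 29 → {29, 20}
insert 32 → {32, 29, 20}
print next → 32; now {29, 20}
insert 30 → {30, 29, 20}
print next → 30; now {29, 20}
insert 35 → {35, 29, 20}
insert 24 → {35, 29, 24, 20}
insert 39 → {39, 35, 29, 24, 20}
print next → 39; now {35, 29, 24, 20}
insert 19 → {35, 29, 24, 20, 19}
print next → 35; now {29, 24, 20, 19}
print next → 29; now {24, 20, 19}
insert 41 → {41, 24, 20, 19}
print next → 41; now {24, 20, 19}
print next → 24; now {20, 19}
insert 38 → {38, 20, 19}
print next → 38; now {20, 19}
print next → 20; now {19}
insert 33 → {33, 19}
print next → 33; now {19}
insert 31 → {31, 19}
insert 34 → {34, 31, 19}
insert 22 → {34, 31, 22, 19}
print next → 34; now {31, 22, 19}
print next → 31; now {22, 19}
print next → 22; now {19}
insert 28 → {28, 19}

[32, 30, 39, 35, 29, 41, 24, 38, 20, 33, 34, 31, 22]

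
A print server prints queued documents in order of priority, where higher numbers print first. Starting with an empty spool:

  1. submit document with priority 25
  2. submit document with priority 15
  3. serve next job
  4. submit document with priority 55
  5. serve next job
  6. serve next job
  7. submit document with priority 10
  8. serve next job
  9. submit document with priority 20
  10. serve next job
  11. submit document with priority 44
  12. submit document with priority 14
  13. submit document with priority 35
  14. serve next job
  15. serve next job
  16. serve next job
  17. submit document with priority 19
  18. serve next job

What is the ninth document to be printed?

insert 25 → {25}
insert 15 → {25, 15}
serve next job → 25; now {15}
insert 55 → {55, 15}
serve next job → 55; now {15}
serve next job → 15; now {}
insert 10 → {10}
serve next job → 10; now {}
insert 20 → {20}
serve next job → 20; now {}
insert 44 → {44}
insert 14 → {44, 14}
insert 35 → {44, 35, 14}
serve next job → 44; now {35, 14}
serve next job → 35; now {14}
serve next job → 14; now {}
insert 19 → {19}
serve next job → 19; now {}

19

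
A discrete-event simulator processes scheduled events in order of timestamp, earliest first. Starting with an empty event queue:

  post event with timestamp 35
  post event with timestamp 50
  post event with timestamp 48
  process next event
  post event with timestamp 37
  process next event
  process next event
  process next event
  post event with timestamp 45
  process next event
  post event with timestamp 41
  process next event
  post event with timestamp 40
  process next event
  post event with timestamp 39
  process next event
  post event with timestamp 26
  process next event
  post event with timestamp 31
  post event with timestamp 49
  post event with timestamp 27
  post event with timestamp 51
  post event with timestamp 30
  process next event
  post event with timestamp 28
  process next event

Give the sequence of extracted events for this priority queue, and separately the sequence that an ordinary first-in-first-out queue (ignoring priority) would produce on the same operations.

insert 35 → {35}
insert 50 → {35, 50}
insert 48 → {35, 48, 50}
process next event → 35; now {48, 50}
insert 37 → {37, 48, 50}
process next event → 37; now {48, 50}
process next event → 48; now {50}
process next event → 50; now {}
insert 45 → {45}
process next event → 45; now {}
insert 41 → {41}
process next event → 41; now {}
insert 40 → {40}
process next event → 40; now {}
insert 39 → {39}
process next event → 39; now {}
insert 26 → {26}
process next event → 26; now {}
insert 31 → {31}
insert 49 → {31, 49}
insert 27 → {27, 31, 49}
insert 51 → {27, 31, 49, 51}
insert 30 → {27, 30, 31, 49, 51}
process next event → 27; now {30, 31, 49, 51}
insert 28 → {28, 30, 31, 49, 51}
process next event → 28; now {30, 31, 49, 51}

priority queue: [35, 37, 48, 50, 45, 41, 40, 39, 26, 27, 28]; FIFO queue: 35, 50, 48, 37, 45, 41, 40, 39, 26, 31, 49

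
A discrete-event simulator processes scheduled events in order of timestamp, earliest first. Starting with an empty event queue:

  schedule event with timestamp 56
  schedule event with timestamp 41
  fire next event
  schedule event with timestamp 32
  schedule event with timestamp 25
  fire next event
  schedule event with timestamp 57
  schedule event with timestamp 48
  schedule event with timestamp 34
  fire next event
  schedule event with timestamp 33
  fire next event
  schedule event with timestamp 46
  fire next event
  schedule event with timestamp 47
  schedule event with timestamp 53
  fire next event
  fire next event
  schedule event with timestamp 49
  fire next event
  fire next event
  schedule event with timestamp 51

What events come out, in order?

41 → 25 → 32 → 33 → 34 → 46 → 47 → 48 → 49

insert 56 → {56}
insert 41 → {41, 56}
fire next event → 41; now {56}
insert 32 → {32, 56}
insert 25 → {25, 32, 56}
fire next event → 25; now {32, 56}
insert 57 → {32, 56, 57}
insert 48 → {32, 48, 56, 57}
insert 34 → {32, 34, 48, 56, 57}
fire next event → 32; now {34, 48, 56, 57}
insert 33 → {33, 34, 48, 56, 57}
fire next event → 33; now {34, 48, 56, 57}
insert 46 → {34, 46, 48, 56, 57}
fire next event → 34; now {46, 48, 56, 57}
insert 47 → {46, 47, 48, 56, 57}
insert 53 → {46, 47, 48, 53, 56, 57}
fire next event → 46; now {47, 48, 53, 56, 57}
fire next event → 47; now {48, 53, 56, 57}
insert 49 → {48, 49, 53, 56, 57}
fire next event → 48; now {49, 53, 56, 57}
fire next event → 49; now {53, 56, 57}
insert 51 → {51, 53, 56, 57}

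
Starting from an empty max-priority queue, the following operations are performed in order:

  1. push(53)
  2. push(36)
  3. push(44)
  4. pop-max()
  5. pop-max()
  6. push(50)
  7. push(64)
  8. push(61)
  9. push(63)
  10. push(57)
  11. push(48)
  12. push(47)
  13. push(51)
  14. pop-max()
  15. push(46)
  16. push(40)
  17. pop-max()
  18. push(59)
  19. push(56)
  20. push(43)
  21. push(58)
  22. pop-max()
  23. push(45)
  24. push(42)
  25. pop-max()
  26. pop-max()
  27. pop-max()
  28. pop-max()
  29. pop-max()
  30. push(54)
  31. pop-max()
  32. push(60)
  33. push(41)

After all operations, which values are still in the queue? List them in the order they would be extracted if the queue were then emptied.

60 → 50 → 48 → 47 → 46 → 45 → 43 → 42 → 41 → 40 → 36

insert 53 → {53}
insert 36 → {53, 36}
insert 44 → {53, 44, 36}
pop-max → 53; now {44, 36}
pop-max → 44; now {36}
insert 50 → {50, 36}
insert 64 → {64, 50, 36}
insert 61 → {64, 61, 50, 36}
insert 63 → {64, 63, 61, 50, 36}
insert 57 → {64, 63, 61, 57, 50, 36}
insert 48 → {64, 63, 61, 57, 50, 48, 36}
insert 47 → {64, 63, 61, 57, 50, 48, 47, 36}
insert 51 → {64, 63, 61, 57, 51, 50, 48, 47, 36}
pop-max → 64; now {63, 61, 57, 51, 50, 48, 47, 36}
insert 46 → {63, 61, 57, 51, 50, 48, 47, 46, 36}
insert 40 → {63, 61, 57, 51, 50, 48, 47, 46, 40, 36}
pop-max → 63; now {61, 57, 51, 50, 48, 47, 46, 40, 36}
insert 59 → {61, 59, 57, 51, 50, 48, 47, 46, 40, 36}
insert 56 → {61, 59, 57, 56, 51, 50, 48, 47, 46, 40, 36}
insert 43 → {61, 59, 57, 56, 51, 50, 48, 47, 46, 43, 40, 36}
insert 58 → {61, 59, 58, 57, 56, 51, 50, 48, 47, 46, 43, 40, 36}
pop-max → 61; now {59, 58, 57, 56, 51, 50, 48, 47, 46, 43, 40, 36}
insert 45 → {59, 58, 57, 56, 51, 50, 48, 47, 46, 45, 43, 40, 36}
insert 42 → {59, 58, 57, 56, 51, 50, 48, 47, 46, 45, 43, 42, 40, 36}
pop-max → 59; now {58, 57, 56, 51, 50, 48, 47, 46, 45, 43, 42, 40, 36}
pop-max → 58; now {57, 56, 51, 50, 48, 47, 46, 45, 43, 42, 40, 36}
pop-max → 57; now {56, 51, 50, 48, 47, 46, 45, 43, 42, 40, 36}
pop-max → 56; now {51, 50, 48, 47, 46, 45, 43, 42, 40, 36}
pop-max → 51; now {50, 48, 47, 46, 45, 43, 42, 40, 36}
insert 54 → {54, 50, 48, 47, 46, 45, 43, 42, 40, 36}
pop-max → 54; now {50, 48, 47, 46, 45, 43, 42, 40, 36}
insert 60 → {60, 50, 48, 47, 46, 45, 43, 42, 40, 36}
insert 41 → {60, 50, 48, 47, 46, 45, 43, 42, 41, 40, 36}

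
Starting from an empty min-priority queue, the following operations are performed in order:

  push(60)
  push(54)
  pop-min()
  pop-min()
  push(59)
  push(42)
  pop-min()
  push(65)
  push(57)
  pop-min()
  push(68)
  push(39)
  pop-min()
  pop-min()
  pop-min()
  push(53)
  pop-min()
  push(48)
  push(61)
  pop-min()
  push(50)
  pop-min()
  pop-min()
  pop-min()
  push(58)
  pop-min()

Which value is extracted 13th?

insert 60 → {60}
insert 54 → {54, 60}
pop-min → 54; now {60}
pop-min → 60; now {}
insert 59 → {59}
insert 42 → {42, 59}
pop-min → 42; now {59}
insert 65 → {59, 65}
insert 57 → {57, 59, 65}
pop-min → 57; now {59, 65}
insert 68 → {59, 65, 68}
insert 39 → {39, 59, 65, 68}
pop-min → 39; now {59, 65, 68}
pop-min → 59; now {65, 68}
pop-min → 65; now {68}
insert 53 → {53, 68}
pop-min → 53; now {68}
insert 48 → {48, 68}
insert 61 → {48, 61, 68}
pop-min → 48; now {61, 68}
insert 50 → {50, 61, 68}
pop-min → 50; now {61, 68}
pop-min → 61; now {68}
pop-min → 68; now {}
insert 58 → {58}
pop-min → 58; now {}

58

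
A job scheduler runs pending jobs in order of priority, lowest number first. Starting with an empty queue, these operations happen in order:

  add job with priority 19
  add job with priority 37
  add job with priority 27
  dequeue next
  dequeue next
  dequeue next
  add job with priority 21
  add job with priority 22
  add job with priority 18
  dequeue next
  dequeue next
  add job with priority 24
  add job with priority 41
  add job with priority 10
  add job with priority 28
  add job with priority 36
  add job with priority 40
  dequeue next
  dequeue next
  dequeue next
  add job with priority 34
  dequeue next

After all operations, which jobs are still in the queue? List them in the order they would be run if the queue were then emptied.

insert 19 → {19}
insert 37 → {19, 37}
insert 27 → {19, 27, 37}
dequeue next → 19; now {27, 37}
dequeue next → 27; now {37}
dequeue next → 37; now {}
insert 21 → {21}
insert 22 → {21, 22}
insert 18 → {18, 21, 22}
dequeue next → 18; now {21, 22}
dequeue next → 21; now {22}
insert 24 → {22, 24}
insert 41 → {22, 24, 41}
insert 10 → {10, 22, 24, 41}
insert 28 → {10, 22, 24, 28, 41}
insert 36 → {10, 22, 24, 28, 36, 41}
insert 40 → {10, 22, 24, 28, 36, 40, 41}
dequeue next → 10; now {22, 24, 28, 36, 40, 41}
dequeue next → 22; now {24, 28, 36, 40, 41}
dequeue next → 24; now {28, 36, 40, 41}
insert 34 → {28, 34, 36, 40, 41}
dequeue next → 28; now {34, 36, 40, 41}

[34, 36, 40, 41]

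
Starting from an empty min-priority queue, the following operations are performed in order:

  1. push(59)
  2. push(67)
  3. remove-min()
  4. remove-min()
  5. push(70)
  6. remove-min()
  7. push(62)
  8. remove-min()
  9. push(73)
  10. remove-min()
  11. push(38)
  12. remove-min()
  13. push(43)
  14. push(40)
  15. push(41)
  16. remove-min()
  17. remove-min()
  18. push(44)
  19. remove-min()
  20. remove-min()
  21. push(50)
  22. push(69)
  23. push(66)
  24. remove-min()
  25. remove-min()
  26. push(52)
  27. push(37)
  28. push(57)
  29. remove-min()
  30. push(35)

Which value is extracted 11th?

50

insert 59 → {59}
insert 67 → {59, 67}
remove-min → 59; now {67}
remove-min → 67; now {}
insert 70 → {70}
remove-min → 70; now {}
insert 62 → {62}
remove-min → 62; now {}
insert 73 → {73}
remove-min → 73; now {}
insert 38 → {38}
remove-min → 38; now {}
insert 43 → {43}
insert 40 → {40, 43}
insert 41 → {40, 41, 43}
remove-min → 40; now {41, 43}
remove-min → 41; now {43}
insert 44 → {43, 44}
remove-min → 43; now {44}
remove-min → 44; now {}
insert 50 → {50}
insert 69 → {50, 69}
insert 66 → {50, 66, 69}
remove-min → 50; now {66, 69}
remove-min → 66; now {69}
insert 52 → {52, 69}
insert 37 → {37, 52, 69}
insert 57 → {37, 52, 57, 69}
remove-min → 37; now {52, 57, 69}
insert 35 → {35, 52, 57, 69}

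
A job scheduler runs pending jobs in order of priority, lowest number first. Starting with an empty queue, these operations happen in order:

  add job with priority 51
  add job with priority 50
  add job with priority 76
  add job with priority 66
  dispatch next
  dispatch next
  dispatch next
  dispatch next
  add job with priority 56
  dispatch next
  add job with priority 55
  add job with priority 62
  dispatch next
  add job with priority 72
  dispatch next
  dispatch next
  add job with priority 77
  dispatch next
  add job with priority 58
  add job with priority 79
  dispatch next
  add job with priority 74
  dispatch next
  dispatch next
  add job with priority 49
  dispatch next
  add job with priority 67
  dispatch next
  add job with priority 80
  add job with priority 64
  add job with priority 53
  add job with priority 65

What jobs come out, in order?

[50, 51, 66, 76, 56, 55, 62, 72, 77, 58, 74, 79, 49, 67]

insert 51 → {51}
insert 50 → {50, 51}
insert 76 → {50, 51, 76}
insert 66 → {50, 51, 66, 76}
dispatch next → 50; now {51, 66, 76}
dispatch next → 51; now {66, 76}
dispatch next → 66; now {76}
dispatch next → 76; now {}
insert 56 → {56}
dispatch next → 56; now {}
insert 55 → {55}
insert 62 → {55, 62}
dispatch next → 55; now {62}
insert 72 → {62, 72}
dispatch next → 62; now {72}
dispatch next → 72; now {}
insert 77 → {77}
dispatch next → 77; now {}
insert 58 → {58}
insert 79 → {58, 79}
dispatch next → 58; now {79}
insert 74 → {74, 79}
dispatch next → 74; now {79}
dispatch next → 79; now {}
insert 49 → {49}
dispatch next → 49; now {}
insert 67 → {67}
dispatch next → 67; now {}
insert 80 → {80}
insert 64 → {64, 80}
insert 53 → {53, 64, 80}
insert 65 → {53, 64, 65, 80}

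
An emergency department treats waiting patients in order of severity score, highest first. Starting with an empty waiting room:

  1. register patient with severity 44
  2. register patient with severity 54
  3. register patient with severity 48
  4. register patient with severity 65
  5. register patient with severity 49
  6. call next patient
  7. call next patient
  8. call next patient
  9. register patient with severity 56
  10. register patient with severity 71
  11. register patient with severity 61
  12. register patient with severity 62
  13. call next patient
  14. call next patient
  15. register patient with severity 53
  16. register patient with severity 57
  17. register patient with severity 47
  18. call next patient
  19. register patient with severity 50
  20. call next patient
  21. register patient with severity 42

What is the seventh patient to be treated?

57

insert 44 → {44}
insert 54 → {54, 44}
insert 48 → {54, 48, 44}
insert 65 → {65, 54, 48, 44}
insert 49 → {65, 54, 49, 48, 44}
call next patient → 65; now {54, 49, 48, 44}
call next patient → 54; now {49, 48, 44}
call next patient → 49; now {48, 44}
insert 56 → {56, 48, 44}
insert 71 → {71, 56, 48, 44}
insert 61 → {71, 61, 56, 48, 44}
insert 62 → {71, 62, 61, 56, 48, 44}
call next patient → 71; now {62, 61, 56, 48, 44}
call next patient → 62; now {61, 56, 48, 44}
insert 53 → {61, 56, 53, 48, 44}
insert 57 → {61, 57, 56, 53, 48, 44}
insert 47 → {61, 57, 56, 53, 48, 47, 44}
call next patient → 61; now {57, 56, 53, 48, 47, 44}
insert 50 → {57, 56, 53, 50, 48, 47, 44}
call next patient → 57; now {56, 53, 50, 48, 47, 44}
insert 42 → {56, 53, 50, 48, 47, 44, 42}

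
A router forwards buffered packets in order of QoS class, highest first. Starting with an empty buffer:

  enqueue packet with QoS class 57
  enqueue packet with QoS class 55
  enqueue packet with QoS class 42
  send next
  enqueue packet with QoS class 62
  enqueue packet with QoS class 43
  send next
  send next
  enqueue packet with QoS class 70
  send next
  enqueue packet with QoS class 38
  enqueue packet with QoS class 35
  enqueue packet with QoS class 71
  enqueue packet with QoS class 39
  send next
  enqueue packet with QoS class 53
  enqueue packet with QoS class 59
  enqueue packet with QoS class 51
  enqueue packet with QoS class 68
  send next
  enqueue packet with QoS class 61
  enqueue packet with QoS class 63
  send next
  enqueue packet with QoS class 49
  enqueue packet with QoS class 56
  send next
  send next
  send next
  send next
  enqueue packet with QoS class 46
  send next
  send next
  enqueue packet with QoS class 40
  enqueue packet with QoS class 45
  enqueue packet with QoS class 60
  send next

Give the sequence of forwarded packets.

57, 62, 55, 70, 71, 68, 63, 61, 59, 56, 53, 51, 49, 60

insert 57 → {57}
insert 55 → {57, 55}
insert 42 → {57, 55, 42}
send next → 57; now {55, 42}
insert 62 → {62, 55, 42}
insert 43 → {62, 55, 43, 42}
send next → 62; now {55, 43, 42}
send next → 55; now {43, 42}
insert 70 → {70, 43, 42}
send next → 70; now {43, 42}
insert 38 → {43, 42, 38}
insert 35 → {43, 42, 38, 35}
insert 71 → {71, 43, 42, 38, 35}
insert 39 → {71, 43, 42, 39, 38, 35}
send next → 71; now {43, 42, 39, 38, 35}
insert 53 → {53, 43, 42, 39, 38, 35}
insert 59 → {59, 53, 43, 42, 39, 38, 35}
insert 51 → {59, 53, 51, 43, 42, 39, 38, 35}
insert 68 → {68, 59, 53, 51, 43, 42, 39, 38, 35}
send next → 68; now {59, 53, 51, 43, 42, 39, 38, 35}
insert 61 → {61, 59, 53, 51, 43, 42, 39, 38, 35}
insert 63 → {63, 61, 59, 53, 51, 43, 42, 39, 38, 35}
send next → 63; now {61, 59, 53, 51, 43, 42, 39, 38, 35}
insert 49 → {61, 59, 53, 51, 49, 43, 42, 39, 38, 35}
insert 56 → {61, 59, 56, 53, 51, 49, 43, 42, 39, 38, 35}
send next → 61; now {59, 56, 53, 51, 49, 43, 42, 39, 38, 35}
send next → 59; now {56, 53, 51, 49, 43, 42, 39, 38, 35}
send next → 56; now {53, 51, 49, 43, 42, 39, 38, 35}
send next → 53; now {51, 49, 43, 42, 39, 38, 35}
insert 46 → {51, 49, 46, 43, 42, 39, 38, 35}
send next → 51; now {49, 46, 43, 42, 39, 38, 35}
send next → 49; now {46, 43, 42, 39, 38, 35}
insert 40 → {46, 43, 42, 40, 39, 38, 35}
insert 45 → {46, 45, 43, 42, 40, 39, 38, 35}
insert 60 → {60, 46, 45, 43, 42, 40, 39, 38, 35}
send next → 60; now {46, 45, 43, 42, 40, 39, 38, 35}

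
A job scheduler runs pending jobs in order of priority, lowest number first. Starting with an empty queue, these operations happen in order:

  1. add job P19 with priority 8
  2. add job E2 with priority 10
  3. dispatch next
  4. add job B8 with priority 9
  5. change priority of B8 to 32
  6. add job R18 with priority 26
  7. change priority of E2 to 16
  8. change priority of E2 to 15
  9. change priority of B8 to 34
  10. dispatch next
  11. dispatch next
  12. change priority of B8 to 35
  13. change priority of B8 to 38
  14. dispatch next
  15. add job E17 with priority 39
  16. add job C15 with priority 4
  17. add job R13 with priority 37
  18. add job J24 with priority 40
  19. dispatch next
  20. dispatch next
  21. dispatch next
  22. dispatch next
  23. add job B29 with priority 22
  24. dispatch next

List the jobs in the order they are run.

add P19 (priority 8) → {P19:8}
add E2 (priority 10) → {P19:8, E2:10}
dispatch next → P19; now {E2:10}
add B8 (priority 9) → {B8:9, E2:10}
update B8 to priority 32 → {E2:10, B8:32}
add R18 (priority 26) → {E2:10, R18:26, B8:32}
update E2 to priority 16 → {E2:16, R18:26, B8:32}
update E2 to priority 15 → {E2:15, R18:26, B8:32}
update B8 to priority 34 → {E2:15, R18:26, B8:34}
dispatch next → E2; now {R18:26, B8:34}
dispatch next → R18; now {B8:34}
update B8 to priority 35 → {B8:35}
update B8 to priority 38 → {B8:38}
dispatch next → B8; now {}
add E17 (priority 39) → {E17:39}
add C15 (priority 4) → {C15:4, E17:39}
add R13 (priority 37) → {C15:4, R13:37, E17:39}
add J24 (priority 40) → {C15:4, R13:37, E17:39, J24:40}
dispatch next → C15; now {R13:37, E17:39, J24:40}
dispatch next → R13; now {E17:39, J24:40}
dispatch next → E17; now {J24:40}
dispatch next → J24; now {}
add B29 (priority 22) → {B29:22}
dispatch next → B29; now {}

P19, E2, R18, B8, C15, R13, E17, J24, B29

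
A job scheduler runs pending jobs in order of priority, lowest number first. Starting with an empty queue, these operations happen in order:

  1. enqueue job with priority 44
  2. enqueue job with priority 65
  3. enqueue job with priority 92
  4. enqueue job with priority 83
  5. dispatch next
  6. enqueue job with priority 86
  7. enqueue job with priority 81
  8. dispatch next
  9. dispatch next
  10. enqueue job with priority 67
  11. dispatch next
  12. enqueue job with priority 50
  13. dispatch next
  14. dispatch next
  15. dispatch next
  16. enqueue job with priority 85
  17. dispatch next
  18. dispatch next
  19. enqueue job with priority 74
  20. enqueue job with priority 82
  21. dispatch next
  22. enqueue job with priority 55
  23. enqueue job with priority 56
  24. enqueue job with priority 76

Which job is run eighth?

insert 44 → {44}
insert 65 → {44, 65}
insert 92 → {44, 65, 92}
insert 83 → {44, 65, 83, 92}
dispatch next → 44; now {65, 83, 92}
insert 86 → {65, 83, 86, 92}
insert 81 → {65, 81, 83, 86, 92}
dispatch next → 65; now {81, 83, 86, 92}
dispatch next → 81; now {83, 86, 92}
insert 67 → {67, 83, 86, 92}
dispatch next → 67; now {83, 86, 92}
insert 50 → {50, 83, 86, 92}
dispatch next → 50; now {83, 86, 92}
dispatch next → 83; now {86, 92}
dispatch next → 86; now {92}
insert 85 → {85, 92}
dispatch next → 85; now {92}
dispatch next → 92; now {}
insert 74 → {74}
insert 82 → {74, 82}
dispatch next → 74; now {82}
insert 55 → {55, 82}
insert 56 → {55, 56, 82}
insert 76 → {55, 56, 76, 82}

85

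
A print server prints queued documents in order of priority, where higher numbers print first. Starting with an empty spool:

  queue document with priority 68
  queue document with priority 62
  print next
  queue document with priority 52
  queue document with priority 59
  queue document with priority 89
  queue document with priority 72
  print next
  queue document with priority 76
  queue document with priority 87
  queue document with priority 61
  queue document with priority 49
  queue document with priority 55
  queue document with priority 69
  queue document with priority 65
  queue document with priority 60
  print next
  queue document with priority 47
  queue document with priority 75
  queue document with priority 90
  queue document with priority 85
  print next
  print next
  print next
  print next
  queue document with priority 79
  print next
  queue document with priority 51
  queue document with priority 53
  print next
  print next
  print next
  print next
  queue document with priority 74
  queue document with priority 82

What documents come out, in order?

[68, 89, 87, 90, 85, 76, 75, 79, 72, 69, 65, 62]

insert 68 → {68}
insert 62 → {68, 62}
print next → 68; now {62}
insert 52 → {62, 52}
insert 59 → {62, 59, 52}
insert 89 → {89, 62, 59, 52}
insert 72 → {89, 72, 62, 59, 52}
print next → 89; now {72, 62, 59, 52}
insert 76 → {76, 72, 62, 59, 52}
insert 87 → {87, 76, 72, 62, 59, 52}
insert 61 → {87, 76, 72, 62, 61, 59, 52}
insert 49 → {87, 76, 72, 62, 61, 59, 52, 49}
insert 55 → {87, 76, 72, 62, 61, 59, 55, 52, 49}
insert 69 → {87, 76, 72, 69, 62, 61, 59, 55, 52, 49}
insert 65 → {87, 76, 72, 69, 65, 62, 61, 59, 55, 52, 49}
insert 60 → {87, 76, 72, 69, 65, 62, 61, 60, 59, 55, 52, 49}
print next → 87; now {76, 72, 69, 65, 62, 61, 60, 59, 55, 52, 49}
insert 47 → {76, 72, 69, 65, 62, 61, 60, 59, 55, 52, 49, 47}
insert 75 → {76, 75, 72, 69, 65, 62, 61, 60, 59, 55, 52, 49, 47}
insert 90 → {90, 76, 75, 72, 69, 65, 62, 61, 60, 59, 55, 52, 49, 47}
insert 85 → {90, 85, 76, 75, 72, 69, 65, 62, 61, 60, 59, 55, 52, 49, 47}
print next → 90; now {85, 76, 75, 72, 69, 65, 62, 61, 60, 59, 55, 52, 49, 47}
print next → 85; now {76, 75, 72, 69, 65, 62, 61, 60, 59, 55, 52, 49, 47}
print next → 76; now {75, 72, 69, 65, 62, 61, 60, 59, 55, 52, 49, 47}
print next → 75; now {72, 69, 65, 62, 61, 60, 59, 55, 52, 49, 47}
insert 79 → {79, 72, 69, 65, 62, 61, 60, 59, 55, 52, 49, 47}
print next → 79; now {72, 69, 65, 62, 61, 60, 59, 55, 52, 49, 47}
insert 51 → {72, 69, 65, 62, 61, 60, 59, 55, 52, 51, 49, 47}
insert 53 → {72, 69, 65, 62, 61, 60, 59, 55, 53, 52, 51, 49, 47}
print next → 72; now {69, 65, 62, 61, 60, 59, 55, 53, 52, 51, 49, 47}
print next → 69; now {65, 62, 61, 60, 59, 55, 53, 52, 51, 49, 47}
print next → 65; now {62, 61, 60, 59, 55, 53, 52, 51, 49, 47}
print next → 62; now {61, 60, 59, 55, 53, 52, 51, 49, 47}
insert 74 → {74, 61, 60, 59, 55, 53, 52, 51, 49, 47}
insert 82 → {82, 74, 61, 60, 59, 55, 53, 52, 51, 49, 47}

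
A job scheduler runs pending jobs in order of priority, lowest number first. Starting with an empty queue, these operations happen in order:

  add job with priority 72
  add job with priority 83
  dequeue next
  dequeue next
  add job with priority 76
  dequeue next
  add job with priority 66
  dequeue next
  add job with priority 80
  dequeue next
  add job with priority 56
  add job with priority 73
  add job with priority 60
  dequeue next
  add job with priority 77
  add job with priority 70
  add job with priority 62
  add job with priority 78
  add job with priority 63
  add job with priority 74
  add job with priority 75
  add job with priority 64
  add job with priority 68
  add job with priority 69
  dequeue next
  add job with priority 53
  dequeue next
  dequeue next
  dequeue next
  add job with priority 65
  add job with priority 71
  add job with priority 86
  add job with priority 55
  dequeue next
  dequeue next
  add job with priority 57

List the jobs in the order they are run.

insert 72 → {72}
insert 83 → {72, 83}
dequeue next → 72; now {83}
dequeue next → 83; now {}
insert 76 → {76}
dequeue next → 76; now {}
insert 66 → {66}
dequeue next → 66; now {}
insert 80 → {80}
dequeue next → 80; now {}
insert 56 → {56}
insert 73 → {56, 73}
insert 60 → {56, 60, 73}
dequeue next → 56; now {60, 73}
insert 77 → {60, 73, 77}
insert 70 → {60, 70, 73, 77}
insert 62 → {60, 62, 70, 73, 77}
insert 78 → {60, 62, 70, 73, 77, 78}
insert 63 → {60, 62, 63, 70, 73, 77, 78}
insert 74 → {60, 62, 63, 70, 73, 74, 77, 78}
insert 75 → {60, 62, 63, 70, 73, 74, 75, 77, 78}
insert 64 → {60, 62, 63, 64, 70, 73, 74, 75, 77, 78}
insert 68 → {60, 62, 63, 64, 68, 70, 73, 74, 75, 77, 78}
insert 69 → {60, 62, 63, 64, 68, 69, 70, 73, 74, 75, 77, 78}
dequeue next → 60; now {62, 63, 64, 68, 69, 70, 73, 74, 75, 77, 78}
insert 53 → {53, 62, 63, 64, 68, 69, 70, 73, 74, 75, 77, 78}
dequeue next → 53; now {62, 63, 64, 68, 69, 70, 73, 74, 75, 77, 78}
dequeue next → 62; now {63, 64, 68, 69, 70, 73, 74, 75, 77, 78}
dequeue next → 63; now {64, 68, 69, 70, 73, 74, 75, 77, 78}
insert 65 → {64, 65, 68, 69, 70, 73, 74, 75, 77, 78}
insert 71 → {64, 65, 68, 69, 70, 71, 73, 74, 75, 77, 78}
insert 86 → {64, 65, 68, 69, 70, 71, 73, 74, 75, 77, 78, 86}
insert 55 → {55, 64, 65, 68, 69, 70, 71, 73, 74, 75, 77, 78, 86}
dequeue next → 55; now {64, 65, 68, 69, 70, 71, 73, 74, 75, 77, 78, 86}
dequeue next → 64; now {65, 68, 69, 70, 71, 73, 74, 75, 77, 78, 86}
insert 57 → {57, 65, 68, 69, 70, 71, 73, 74, 75, 77, 78, 86}

[72, 83, 76, 66, 80, 56, 60, 53, 62, 63, 55, 64]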